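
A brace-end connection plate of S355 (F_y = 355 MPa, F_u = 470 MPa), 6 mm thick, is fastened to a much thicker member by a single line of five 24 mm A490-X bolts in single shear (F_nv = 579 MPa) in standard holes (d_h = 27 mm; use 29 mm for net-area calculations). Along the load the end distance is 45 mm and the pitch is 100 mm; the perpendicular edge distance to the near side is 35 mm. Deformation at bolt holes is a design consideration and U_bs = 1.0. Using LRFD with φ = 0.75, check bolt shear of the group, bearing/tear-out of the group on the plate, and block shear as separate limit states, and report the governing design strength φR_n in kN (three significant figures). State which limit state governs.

Bolt shear: A_b = π·24²/4 = 452.4 mm²; R_n = 579 × 452.4 × 5 × 1 / 1000 = 1310 kN → 0.75 × 1310 = 982 kN.
Bearing: edge l_c = 31.5, r_n = 106.6 kN; interior l_c = 73, r_n = 162.4 kN; R_n = 106.6 + 4·162.4 = 756.3 kN → 567 kN.
Block shear: A_gv = 2670, A_nv = 1887, A_nt = 123 mm²; R_n = min(0.6F_uA_nv, 0.6F_yA_gv) + U_bs·F_u·A_nt = 589.9 kN → 442 kN.
Block shear governs: 442 kN.

442 kN (block shear governs)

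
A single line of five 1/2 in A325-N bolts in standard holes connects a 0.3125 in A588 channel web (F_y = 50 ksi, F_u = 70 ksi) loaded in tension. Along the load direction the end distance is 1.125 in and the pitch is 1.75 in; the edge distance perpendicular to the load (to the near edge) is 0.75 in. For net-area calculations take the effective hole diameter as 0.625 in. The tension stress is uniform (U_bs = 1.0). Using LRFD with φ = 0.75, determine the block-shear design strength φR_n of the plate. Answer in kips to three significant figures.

Shear plane L_v = 1.125 + 4·1.75 = 8.125 in; A_gv = 8.125 × 0.3125 = 2.539 in².
A_nv = (8.125 − 4.5·0.625) × 0.3125 = 1.66 in².
A_nt = (0.75 − 0.5·0.625) × 0.3125 = 0.1367 in².
0.6 F_u A_nv = 69.73 kips; 0.6 F_y A_gv = 76.17 kips → shear rupture governs the shear term.
R_n = 69.73 + 1.0 × 70 × 0.1367 = 79.3 kips.
Design strength φR_n = 0.75 × 79.3 = 59.5 kips.

59.5 kips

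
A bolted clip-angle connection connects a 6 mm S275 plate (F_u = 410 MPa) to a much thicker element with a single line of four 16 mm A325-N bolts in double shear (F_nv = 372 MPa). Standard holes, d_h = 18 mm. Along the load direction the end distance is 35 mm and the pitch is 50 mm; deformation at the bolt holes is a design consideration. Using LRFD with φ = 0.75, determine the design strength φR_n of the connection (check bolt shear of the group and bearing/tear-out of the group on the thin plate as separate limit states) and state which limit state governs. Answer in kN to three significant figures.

270 kN (bearing governs)

Bolt shear: A_b = π·16²/4 = 201.1 mm²; R_n = 372 × 201.1 × 4 × 2 / 1000 = 598.4 kN → 0.75 × 598.4 = 449 kN.
Bearing (1.2 l_c t F_u ≤ 2.4 d t F_u): upper limit = 2.4·16·6·410 / 1000 = 94.46 kN.
  Edge l_c = 35 − 18/2 = 26 → r_n = 76.75 kN; interior l_c = 50 − 18 = 32 → r_n = 94.46 kN.
  R_n,bearing = 1·76.75 + 3·94.46 = 360.1 kN → 0.75 × 360.1 = 270 kN.
Bearing governs: 270 kN.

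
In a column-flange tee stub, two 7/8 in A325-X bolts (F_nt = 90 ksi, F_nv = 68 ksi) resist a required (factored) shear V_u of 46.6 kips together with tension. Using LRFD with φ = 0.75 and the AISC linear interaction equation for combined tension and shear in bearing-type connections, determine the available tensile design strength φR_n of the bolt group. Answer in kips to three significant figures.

A_b = π·0.875²/4 = 0.6013 in²; f_rv = 46.6 / (2 × 0.6013) = 38.75 ksi.
F'_nt = 1.3 F_nt − (F_nt / φF_nv) f_rv = 1.3·90 − (90/(0.75·68))·38.75 = 48.62 ksi, capped at F_nt → F'_nt = 48.62 ksi.
R_n = F'_nt · A_b · n = 48.62 × 0.6013 × 2 = 58.47 kips.
Design strength φR_n = 0.75 × 58.47 = 43.9 kips.

43.9 kips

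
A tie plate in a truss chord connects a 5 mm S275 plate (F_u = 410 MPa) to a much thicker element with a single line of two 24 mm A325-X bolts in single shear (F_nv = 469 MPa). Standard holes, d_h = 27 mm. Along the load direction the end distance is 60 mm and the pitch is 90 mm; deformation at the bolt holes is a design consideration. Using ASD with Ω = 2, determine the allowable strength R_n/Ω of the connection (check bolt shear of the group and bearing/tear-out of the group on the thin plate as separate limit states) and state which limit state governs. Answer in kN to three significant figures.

116 kN (bearing governs)

Bolt shear: A_b = π·24²/4 = 452.4 mm²; R_n = 469 × 452.4 × 2 × 1 / 1000 = 424.3 kN → 424.3 / 2 = 212 kN.
Bearing (1.2 l_c t F_u ≤ 2.4 d t F_u): upper limit = 2.4·24·5·410 / 1000 = 118.1 kN.
  Edge l_c = 60 − 27/2 = 46.5 → r_n = 114.4 kN; interior l_c = 90 − 27 = 63 → r_n = 118.1 kN.
  R_n,bearing = 1·114.4 + 1·118.1 = 232.5 kN → 232.5 / 2 = 116 kN.
Bearing governs: 116 kN.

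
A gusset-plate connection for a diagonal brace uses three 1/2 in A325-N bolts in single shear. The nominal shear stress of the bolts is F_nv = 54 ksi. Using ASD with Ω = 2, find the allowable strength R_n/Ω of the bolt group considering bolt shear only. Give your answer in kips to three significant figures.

15.9 kips

A_b = π × 0.5² / 4 = 0.1963 in².
R_n = F_nv · A_b · n · n_s = 54 × 0.1963 × 3 × 1 = 31.81 kips.
Allowable strength R_n/Ω = 31.81 / 2 = 15.9 kips.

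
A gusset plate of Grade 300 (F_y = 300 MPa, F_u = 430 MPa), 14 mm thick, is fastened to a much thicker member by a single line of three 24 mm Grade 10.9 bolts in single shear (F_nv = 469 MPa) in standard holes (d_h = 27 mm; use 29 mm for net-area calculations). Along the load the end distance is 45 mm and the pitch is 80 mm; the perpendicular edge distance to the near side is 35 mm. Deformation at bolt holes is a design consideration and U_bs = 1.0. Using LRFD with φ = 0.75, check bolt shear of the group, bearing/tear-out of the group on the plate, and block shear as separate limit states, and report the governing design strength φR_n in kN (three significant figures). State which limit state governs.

Bolt shear: A_b = π·24²/4 = 452.4 mm²; R_n = 469 × 452.4 × 3 × 1 / 1000 = 636.5 kN → 0.75 × 636.5 = 477 kN.
Bearing: edge l_c = 31.5, r_n = 227.6 kN; interior l_c = 53, r_n = 346.8 kN; R_n = 227.6 + 2·346.8 = 921.1 kN → 691 kN.
Block shear: A_gv = 2870, A_nv = 1855, A_nt = 287 mm²; R_n = min(0.6F_uA_nv, 0.6F_yA_gv) + U_bs·F_u·A_nt = 602 kN → 452 kN.
Block shear governs: 452 kN.

452 kN (block shear governs)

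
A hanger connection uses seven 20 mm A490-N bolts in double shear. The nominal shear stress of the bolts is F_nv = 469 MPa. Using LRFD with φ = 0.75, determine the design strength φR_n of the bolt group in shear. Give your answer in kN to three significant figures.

1550 kN

A_b = π × 20² / 4 = 314.2 mm².
R_n = F_nv · A_b · n · n_s = 469 × 314.2 × 7 × 2 / 1000 = 2063 kN.
Design strength φR_n = 0.75 × 2063 = 1550 kN.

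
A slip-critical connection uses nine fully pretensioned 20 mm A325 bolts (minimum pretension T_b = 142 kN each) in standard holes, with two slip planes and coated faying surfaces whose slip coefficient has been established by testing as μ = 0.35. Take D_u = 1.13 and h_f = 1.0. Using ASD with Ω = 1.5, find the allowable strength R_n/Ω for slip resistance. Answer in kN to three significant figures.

R_n = μ · D_u · h_f · T_b · n_s · n_b = 0.35 × 1.13 × 1.0 × 142 × 2 × 9 = 1011 kN.
Allowable strength R_n/Ω = 1011 / 1.5 = 674 kN.

674 kN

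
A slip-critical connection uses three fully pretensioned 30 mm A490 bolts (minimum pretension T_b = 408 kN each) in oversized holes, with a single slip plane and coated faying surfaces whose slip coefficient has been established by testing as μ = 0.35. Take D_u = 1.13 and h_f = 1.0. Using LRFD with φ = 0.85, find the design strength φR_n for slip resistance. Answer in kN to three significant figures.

411 kN

R_n = μ · D_u · h_f · T_b · n_s · n_b = 0.35 × 1.13 × 1.0 × 408 × 1 × 3 = 484.1 kN.
Design strength φR_n = 0.85 × 484.1 = 411 kN.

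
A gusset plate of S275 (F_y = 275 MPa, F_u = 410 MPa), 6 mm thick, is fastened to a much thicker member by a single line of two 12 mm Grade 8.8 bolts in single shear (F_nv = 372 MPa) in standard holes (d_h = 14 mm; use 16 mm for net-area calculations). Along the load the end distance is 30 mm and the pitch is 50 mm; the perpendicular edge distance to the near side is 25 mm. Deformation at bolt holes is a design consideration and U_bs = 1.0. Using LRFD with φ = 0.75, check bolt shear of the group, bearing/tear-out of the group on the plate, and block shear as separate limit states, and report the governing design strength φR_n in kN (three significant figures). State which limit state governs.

Bolt shear: A_b = π·12²/4 = 113.1 mm²; R_n = 372 × 113.1 × 2 × 1 / 1000 = 84.14 kN → 0.75 × 84.14 = 63.1 kN.
Bearing: edge l_c = 23, r_n = 67.9 kN; interior l_c = 36, r_n = 70.85 kN; R_n = 67.9 + 1·70.85 = 138.7 kN → 104 kN.
Block shear: A_gv = 480, A_nv = 336, A_nt = 102 mm²; R_n = min(0.6F_uA_nv, 0.6F_yA_gv) + U_bs·F_u·A_nt = 121 kN → 90.8 kN.
Bolt shear governs: 63.1 kN.

63.1 kN (bolt shear governs)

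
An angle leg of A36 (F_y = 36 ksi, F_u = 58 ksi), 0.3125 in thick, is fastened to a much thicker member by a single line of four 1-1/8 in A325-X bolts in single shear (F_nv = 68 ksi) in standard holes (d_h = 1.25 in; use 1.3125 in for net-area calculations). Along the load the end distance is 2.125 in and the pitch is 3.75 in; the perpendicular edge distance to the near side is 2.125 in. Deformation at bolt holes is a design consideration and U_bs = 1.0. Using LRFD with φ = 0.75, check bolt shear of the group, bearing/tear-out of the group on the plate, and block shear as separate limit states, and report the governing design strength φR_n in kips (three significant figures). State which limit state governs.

87.7 kips (block shear governs)

Bolt shear: A_b = π·1.125²/4 = 0.994 in²; R_n = 68 × 0.994 × 4 × 1 = 270.4 kips → 0.75 × 270.4 = 203 kips.
Bearing: edge l_c = 1.5, r_n = 32.62 kips; interior l_c = 2.5, r_n = 48.94 kips; R_n = 32.62 + 3·48.94 = 179.4 kips → 135 kips.
Block shear: A_gv = 4.18, A_nv = 2.744, A_nt = 0.459 in²; R_n = min(0.6F_uA_nv, 0.6F_yA_gv) + U_bs·F_u·A_nt = 116.9 kips → 87.7 kips.
Block shear governs: 87.7 kips.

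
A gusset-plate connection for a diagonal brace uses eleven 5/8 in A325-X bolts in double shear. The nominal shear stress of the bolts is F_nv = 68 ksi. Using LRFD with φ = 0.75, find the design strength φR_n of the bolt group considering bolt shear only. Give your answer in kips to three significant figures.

A_b = π × 0.625² / 4 = 0.3068 in².
R_n = F_nv · A_b · n · n_s = 68 × 0.3068 × 11 × 2 = 459 kips.
Design strength φR_n = 0.75 × 459 = 344 kips.

344 kips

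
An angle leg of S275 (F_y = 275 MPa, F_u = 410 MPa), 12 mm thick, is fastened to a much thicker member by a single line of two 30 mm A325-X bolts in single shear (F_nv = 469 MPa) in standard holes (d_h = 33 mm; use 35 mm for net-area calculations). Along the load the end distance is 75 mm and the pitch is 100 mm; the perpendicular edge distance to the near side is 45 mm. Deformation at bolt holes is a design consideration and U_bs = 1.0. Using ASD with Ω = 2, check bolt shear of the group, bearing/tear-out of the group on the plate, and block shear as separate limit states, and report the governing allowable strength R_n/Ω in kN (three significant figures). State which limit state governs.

241 kN (block shear governs)

Bolt shear: A_b = π·30²/4 = 706.9 mm²; R_n = 469 × 706.9 × 2 × 1 / 1000 = 663 kN → 663 / 2 = 332 kN.
Bearing: edge l_c = 58.5, r_n = 345.4 kN; interior l_c = 67, r_n = 354.2 kN; R_n = 345.4 + 1·354.2 = 699.6 kN → 350 kN.
Block shear: A_gv = 2100, A_nv = 1470, A_nt = 330 mm²; R_n = min(0.6F_uA_nv, 0.6F_yA_gv) + U_bs·F_u·A_nt = 481.8 kN → 241 kN.
Block shear governs: 241 kN.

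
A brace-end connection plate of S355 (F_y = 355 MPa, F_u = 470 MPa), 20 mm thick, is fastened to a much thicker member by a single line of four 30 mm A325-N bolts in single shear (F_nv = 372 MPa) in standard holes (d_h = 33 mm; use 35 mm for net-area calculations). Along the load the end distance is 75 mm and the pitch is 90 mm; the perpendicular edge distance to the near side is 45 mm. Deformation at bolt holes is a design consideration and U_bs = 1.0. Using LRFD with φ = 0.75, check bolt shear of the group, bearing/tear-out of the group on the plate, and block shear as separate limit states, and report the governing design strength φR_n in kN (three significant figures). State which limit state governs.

Bolt shear: A_b = π·30²/4 = 706.9 mm²; R_n = 372 × 706.9 × 4 × 1 / 1000 = 1052 kN → 0.75 × 1052 = 789 kN.
Bearing: edge l_c = 58.5, r_n = 659.9 kN; interior l_c = 57, r_n = 643 kN; R_n = 659.9 + 3·643 = 2589 kN → 1940 kN.
Block shear: A_gv = 6900, A_nv = 4450, A_nt = 550 mm²; R_n = min(0.6F_uA_nv, 0.6F_yA_gv) + U_bs·F_u·A_nt = 1513 kN → 1140 kN.
Bolt shear governs: 789 kN.

789 kN (bolt shear governs)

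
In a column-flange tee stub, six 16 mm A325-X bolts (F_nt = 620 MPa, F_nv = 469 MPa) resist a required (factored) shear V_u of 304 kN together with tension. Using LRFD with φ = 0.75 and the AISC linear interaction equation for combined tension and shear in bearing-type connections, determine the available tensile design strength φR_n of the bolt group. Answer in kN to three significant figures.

A_b = π·16²/4 = 201.1 mm²; f_rv = 304 × 1000 / (6 × 201.1) = 252 MPa.
F'_nt = 1.3 F_nt − (F_nt / φF_nv) f_rv = 1.3·620 − (620/(0.75·469))·252 = 361.8 MPa, capped at F_nt → F'_nt = 361.8 MPa.
R_n = F'_nt · A_b · n = 361.8 × 201.1 × 6 / 1000 = 436.5 kN.
Design strength φR_n = 0.75 × 436.5 = 327 kN.

327 kN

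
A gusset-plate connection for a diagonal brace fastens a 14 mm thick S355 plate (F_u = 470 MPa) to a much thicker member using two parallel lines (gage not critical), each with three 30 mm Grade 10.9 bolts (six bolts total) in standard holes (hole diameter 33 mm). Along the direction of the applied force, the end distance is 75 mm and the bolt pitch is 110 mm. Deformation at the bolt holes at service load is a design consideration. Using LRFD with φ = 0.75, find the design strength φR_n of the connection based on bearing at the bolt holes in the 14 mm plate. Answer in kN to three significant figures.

Per bolt r_n = 1.2 l_c t F_u ≤ 2.4 d t F_u; upper limit = 2.4 × 30 × 14 × 470 / 1000 = 473.8 kN.
Edge bolt: l_c = 75 − 33/2 = 58.5 mm → 1.2 × 58.5 × 14 × 470 / 1000 = 461.9 → r_n = 461.9 kN.
Interior bolts: l_c = 110 − 33 = 77 mm → 1.2 × 77 × 14 × 470 / 1000 = 608 → r_n = 473.8 kN.
R_n = 2 × 461.9 + 4 × 473.8 = 2819 kN.
Design strength φR_n = 0.75 × 2819 = 2110 kN.

2110 kN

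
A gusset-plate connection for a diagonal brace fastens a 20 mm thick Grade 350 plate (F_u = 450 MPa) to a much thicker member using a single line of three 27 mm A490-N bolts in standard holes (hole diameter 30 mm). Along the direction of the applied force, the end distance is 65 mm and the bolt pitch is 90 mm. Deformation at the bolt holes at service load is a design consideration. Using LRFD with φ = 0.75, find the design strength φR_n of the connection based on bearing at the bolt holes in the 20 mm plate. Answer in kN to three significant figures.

1280 kN

Per bolt r_n = 1.2 l_c t F_u ≤ 2.4 d t F_u; upper limit = 2.4 × 27 × 20 × 450 / 1000 = 583.2 kN.
Edge bolt: l_c = 65 − 30/2 = 50 mm → 1.2 × 50 × 20 × 450 / 1000 = 540 → r_n = 540 kN.
Interior bolts: l_c = 90 − 30 = 60 mm → 1.2 × 60 × 20 × 450 / 1000 = 648 → r_n = 583.2 kN.
R_n = 1 × 540 + 2 × 583.2 = 1706 kN.
Design strength φR_n = 0.75 × 1706 = 1280 kN.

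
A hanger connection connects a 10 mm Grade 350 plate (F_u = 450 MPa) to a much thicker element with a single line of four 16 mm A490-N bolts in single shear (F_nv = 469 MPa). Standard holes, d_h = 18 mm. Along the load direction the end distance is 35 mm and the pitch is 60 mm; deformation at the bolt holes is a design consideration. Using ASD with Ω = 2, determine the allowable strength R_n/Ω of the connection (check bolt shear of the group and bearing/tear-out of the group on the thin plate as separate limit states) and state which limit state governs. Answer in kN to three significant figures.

189 kN (bolt shear governs)

Bolt shear: A_b = π·16²/4 = 201.1 mm²; R_n = 469 × 201.1 × 4 × 1 / 1000 = 377.2 kN → 377.2 / 2 = 189 kN.
Bearing (1.2 l_c t F_u ≤ 2.4 d t F_u): upper limit = 2.4·16·10·450 / 1000 = 172.8 kN.
  Edge l_c = 35 − 18/2 = 26 → r_n = 140.4 kN; interior l_c = 60 − 18 = 42 → r_n = 172.8 kN.
  R_n,bearing = 1·140.4 + 3·172.8 = 658.8 kN → 658.8 / 2 = 329 kN.
Bolt shear governs: 189 kN.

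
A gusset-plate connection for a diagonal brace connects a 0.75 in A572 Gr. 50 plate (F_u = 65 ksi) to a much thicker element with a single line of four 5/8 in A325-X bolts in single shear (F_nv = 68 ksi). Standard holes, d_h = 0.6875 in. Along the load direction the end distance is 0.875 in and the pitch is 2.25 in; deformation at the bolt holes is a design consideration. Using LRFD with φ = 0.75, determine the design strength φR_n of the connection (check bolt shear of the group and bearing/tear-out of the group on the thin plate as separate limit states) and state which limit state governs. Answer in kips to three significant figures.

62.6 kips (bolt shear governs)

Bolt shear: A_b = π·0.625²/4 = 0.3068 in²; R_n = 68 × 0.3068 × 4 × 1 = 83.45 kips → 0.75 × 83.45 = 62.6 kips.
Bearing (1.2 l_c t F_u ≤ 2.4 d t F_u): upper limit = 2.4·0.625·0.75·65 = 73.12 kips.
  Edge l_c = 0.875 − 0.6875/2 = 0.5312 → r_n = 31.08 kips; interior l_c = 2.25 − 0.6875 = 1.562 → r_n = 73.12 kips.
  R_n,bearing = 1·31.08 + 3·73.12 = 250.5 kips → 0.75 × 250.5 = 188 kips.
Bolt shear governs: 62.6 kips.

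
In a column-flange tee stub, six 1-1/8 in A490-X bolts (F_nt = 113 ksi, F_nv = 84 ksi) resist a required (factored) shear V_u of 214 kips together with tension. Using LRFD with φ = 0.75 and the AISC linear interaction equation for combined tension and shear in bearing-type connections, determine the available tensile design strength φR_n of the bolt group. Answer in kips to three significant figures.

A_b = π·1.125²/4 = 0.994 in²; f_rv = 214 / (6 × 0.994) = 35.88 ksi.
F'_nt = 1.3 F_nt − (F_nt / φF_nv) f_rv = 1.3·113 − (113/(0.75·84))·35.88 = 82.54 ksi, capped at F_nt → F'_nt = 82.54 ksi.
R_n = F'_nt · A_b · n = 82.54 × 0.994 × 6 = 492.3 kips.
Design strength φR_n = 0.75 × 492.3 = 369 kips.

369 kips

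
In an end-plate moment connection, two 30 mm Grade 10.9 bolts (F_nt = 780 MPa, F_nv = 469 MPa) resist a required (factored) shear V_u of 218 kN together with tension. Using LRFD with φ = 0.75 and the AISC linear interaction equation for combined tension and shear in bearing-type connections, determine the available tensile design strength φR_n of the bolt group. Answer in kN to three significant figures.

A_b = π·30²/4 = 706.9 mm²; f_rv = 218 × 1000 / (2 × 706.9) = 154.2 MPa.
F'_nt = 1.3 F_nt − (F_nt / φF_nv) f_rv = 1.3·780 − (780/(0.75·469))·154.2 = 672.1 MPa, capped at F_nt → F'_nt = 672.1 MPa.
R_n = F'_nt · A_b · n = 672.1 × 706.9 × 2 / 1000 = 950.1 kN.
Design strength φR_n = 0.75 × 950.1 = 713 kN.

713 kN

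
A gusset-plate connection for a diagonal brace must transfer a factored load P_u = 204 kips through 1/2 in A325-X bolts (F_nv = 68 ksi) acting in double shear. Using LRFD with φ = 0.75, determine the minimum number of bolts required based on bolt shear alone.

11 bolts

A_b = π·0.5²/4 = 0.1963 in².
Per-bolt design strength φR_n = 0.75 × 68 × 0.1963 × 2 = 20.03 kips.
n ≥ 204 / 20.03 = 10.19 → use 11 bolts.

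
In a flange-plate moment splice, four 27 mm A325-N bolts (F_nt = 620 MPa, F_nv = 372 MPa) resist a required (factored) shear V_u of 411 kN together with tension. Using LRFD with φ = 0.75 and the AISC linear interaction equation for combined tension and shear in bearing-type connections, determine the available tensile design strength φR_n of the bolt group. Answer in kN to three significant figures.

A_b = π·27²/4 = 572.6 mm²; f_rv = 411 × 1000 / (4 × 572.6) = 179.5 MPa.
F'_nt = 1.3 F_nt − (F_nt / φF_nv) f_rv = 1.3·620 − (620/(0.75·372))·179.5 = 407.2 MPa, capped at F_nt → F'_nt = 407.2 MPa.
R_n = F'_nt · A_b · n = 407.2 × 572.6 × 4 / 1000 = 932.6 kN.
Design strength φR_n = 0.75 × 932.6 = 699 kN.

699 kN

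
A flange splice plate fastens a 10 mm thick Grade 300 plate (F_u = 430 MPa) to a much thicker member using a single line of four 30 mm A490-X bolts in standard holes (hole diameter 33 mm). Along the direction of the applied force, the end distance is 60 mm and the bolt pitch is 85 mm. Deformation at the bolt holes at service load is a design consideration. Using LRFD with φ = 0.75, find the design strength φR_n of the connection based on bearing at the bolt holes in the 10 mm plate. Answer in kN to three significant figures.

772 kN

Per bolt r_n = 1.2 l_c t F_u ≤ 2.4 d t F_u; upper limit = 2.4 × 30 × 10 × 430 / 1000 = 309.6 kN.
Edge bolt: l_c = 60 − 33/2 = 43.5 mm → 1.2 × 43.5 × 10 × 430 / 1000 = 224.5 → r_n = 224.5 kN.
Interior bolts: l_c = 85 − 33 = 52 mm → 1.2 × 52 × 10 × 430 / 1000 = 268.3 → r_n = 268.3 kN.
R_n = 1 × 224.5 + 3 × 268.3 = 1029 kN.
Design strength φR_n = 0.75 × 1029 = 772 kN.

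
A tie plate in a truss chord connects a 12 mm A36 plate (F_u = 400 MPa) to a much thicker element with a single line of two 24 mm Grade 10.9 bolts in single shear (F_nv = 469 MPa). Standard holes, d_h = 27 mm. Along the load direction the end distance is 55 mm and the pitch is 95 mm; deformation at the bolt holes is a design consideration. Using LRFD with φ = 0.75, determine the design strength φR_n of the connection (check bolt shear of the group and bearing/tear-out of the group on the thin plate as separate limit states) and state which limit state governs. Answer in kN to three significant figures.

318 kN (bolt shear governs)

Bolt shear: A_b = π·24²/4 = 452.4 mm²; R_n = 469 × 452.4 × 2 × 1 / 1000 = 424.3 kN → 0.75 × 424.3 = 318 kN.
Bearing (1.2 l_c t F_u ≤ 2.4 d t F_u): upper limit = 2.4·24·12·400 / 1000 = 276.5 kN.
  Edge l_c = 55 − 27/2 = 41.5 → r_n = 239 kN; interior l_c = 95 − 27 = 68 → r_n = 276.5 kN.
  R_n,bearing = 1·239 + 1·276.5 = 515.5 kN → 0.75 × 515.5 = 387 kN.
Bolt shear governs: 318 kN.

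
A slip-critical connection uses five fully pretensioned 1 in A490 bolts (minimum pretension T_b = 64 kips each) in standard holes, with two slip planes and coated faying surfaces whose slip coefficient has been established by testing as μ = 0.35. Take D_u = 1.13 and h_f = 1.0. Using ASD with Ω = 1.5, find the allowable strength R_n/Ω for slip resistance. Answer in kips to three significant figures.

R_n = μ · D_u · h_f · T_b · n_s · n_b = 0.35 × 1.13 × 1.0 × 64 × 2 × 5 = 253.1 kips.
Allowable strength R_n/Ω = 253.1 / 1.5 = 169 kips.

169 kips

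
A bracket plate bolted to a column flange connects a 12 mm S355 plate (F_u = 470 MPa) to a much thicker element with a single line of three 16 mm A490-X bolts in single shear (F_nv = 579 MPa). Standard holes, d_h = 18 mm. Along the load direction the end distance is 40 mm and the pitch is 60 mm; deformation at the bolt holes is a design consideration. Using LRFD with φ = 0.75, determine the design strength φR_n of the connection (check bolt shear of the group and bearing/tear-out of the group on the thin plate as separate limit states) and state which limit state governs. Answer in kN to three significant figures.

Bolt shear: A_b = π·16²/4 = 201.1 mm²; R_n = 579 × 201.1 × 3 × 1 / 1000 = 349.2 kN → 0.75 × 349.2 = 262 kN.
Bearing (1.2 l_c t F_u ≤ 2.4 d t F_u): upper limit = 2.4·16·12·470 / 1000 = 216.6 kN.
  Edge l_c = 40 − 18/2 = 31 → r_n = 209.8 kN; interior l_c = 60 − 18 = 42 → r_n = 216.6 kN.
  R_n,bearing = 1·209.8 + 2·216.6 = 643 kN → 0.75 × 643 = 482 kN.
Bolt shear governs: 262 kN.

262 kN (bolt shear governs)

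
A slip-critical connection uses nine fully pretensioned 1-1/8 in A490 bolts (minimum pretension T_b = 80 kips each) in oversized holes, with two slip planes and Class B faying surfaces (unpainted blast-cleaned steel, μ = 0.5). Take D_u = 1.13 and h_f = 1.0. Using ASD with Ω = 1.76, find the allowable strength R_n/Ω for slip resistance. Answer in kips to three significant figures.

462 kips

R_n = μ · D_u · h_f · T_b · n_s · n_b = 0.5 × 1.13 × 1.0 × 80 × 2 × 9 = 813.6 kips.
Allowable strength R_n/Ω = 813.6 / 1.76 = 462 kips.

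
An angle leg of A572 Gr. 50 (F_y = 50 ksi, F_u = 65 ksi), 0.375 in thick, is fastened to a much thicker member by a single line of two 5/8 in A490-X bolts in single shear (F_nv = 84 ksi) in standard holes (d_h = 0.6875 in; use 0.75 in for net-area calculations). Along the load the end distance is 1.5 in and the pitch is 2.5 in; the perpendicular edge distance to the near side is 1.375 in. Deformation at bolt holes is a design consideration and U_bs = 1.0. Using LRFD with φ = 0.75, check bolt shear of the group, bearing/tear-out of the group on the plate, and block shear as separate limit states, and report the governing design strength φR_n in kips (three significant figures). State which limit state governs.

Bolt shear: A_b = π·0.625²/4 = 0.3068 in²; R_n = 84 × 0.3068 × 2 × 1 = 51.54 kips → 0.75 × 51.54 = 38.7 kips.
Bearing: edge l_c = 1.156, r_n = 33.82 kips; interior l_c = 1.812, r_n = 36.56 kips; R_n = 33.82 + 1·36.56 = 70.38 kips → 52.8 kips.
Block shear: A_gv = 1.5, A_nv = 1.078, A_nt = 0.375 in²; R_n = min(0.6F_uA_nv, 0.6F_yA_gv) + U_bs·F_u·A_nt = 66.42 kips → 49.8 kips.
Bolt shear governs: 38.7 kips.

38.7 kips (bolt shear governs)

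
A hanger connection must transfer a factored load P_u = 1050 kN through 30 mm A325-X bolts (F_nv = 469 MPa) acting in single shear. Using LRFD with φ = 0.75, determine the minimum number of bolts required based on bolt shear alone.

5 bolts

A_b = π·30²/4 = 706.9 mm².
Per-bolt design strength φR_n = 0.75 × 469 × 706.9 × 1 / 1000 = 248.6 kN.
n ≥ 1050 / 248.6 = 4.223 → use 5 bolts.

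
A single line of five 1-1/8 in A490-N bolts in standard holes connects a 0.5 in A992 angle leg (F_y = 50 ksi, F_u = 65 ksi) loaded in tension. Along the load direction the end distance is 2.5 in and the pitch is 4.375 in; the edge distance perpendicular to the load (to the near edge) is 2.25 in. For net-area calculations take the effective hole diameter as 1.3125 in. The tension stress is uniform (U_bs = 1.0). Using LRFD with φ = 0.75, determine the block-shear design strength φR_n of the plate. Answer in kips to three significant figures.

245 kips

Shear plane L_v = 2.5 + 4·4.375 = 20 in; A_gv = 20 × 0.5 = 10 in².
A_nv = (20 − 4.5·1.3125) × 0.5 = 7.047 in².
A_nt = (2.25 − 0.5·1.3125) × 0.5 = 0.7969 in².
0.6 F_u A_nv = 274.8 kips; 0.6 F_y A_gv = 300 kips → shear rupture governs the shear term.
R_n = 274.8 + 1.0 × 65 × 0.7969 = 326.6 kips.
Design strength φR_n = 0.75 × 326.6 = 245 kips.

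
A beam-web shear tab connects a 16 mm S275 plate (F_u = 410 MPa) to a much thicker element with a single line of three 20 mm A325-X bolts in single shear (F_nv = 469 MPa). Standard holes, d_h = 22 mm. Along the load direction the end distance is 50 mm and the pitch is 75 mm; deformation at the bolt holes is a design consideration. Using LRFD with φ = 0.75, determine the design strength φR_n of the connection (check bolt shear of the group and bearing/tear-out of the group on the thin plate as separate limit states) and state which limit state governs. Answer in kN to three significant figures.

Bolt shear: A_b = π·20²/4 = 314.2 mm²; R_n = 469 × 314.2 × 3 × 1 / 1000 = 442 kN → 0.75 × 442 = 332 kN.
Bearing (1.2 l_c t F_u ≤ 2.4 d t F_u): upper limit = 2.4·20·16·410 / 1000 = 314.9 kN.
  Edge l_c = 50 − 22/2 = 39 → r_n = 307 kN; interior l_c = 75 − 22 = 53 → r_n = 314.9 kN.
  R_n,bearing = 1·307 + 2·314.9 = 936.8 kN → 0.75 × 936.8 = 703 kN.
Bolt shear governs: 332 kN.

332 kN (bolt shear governs)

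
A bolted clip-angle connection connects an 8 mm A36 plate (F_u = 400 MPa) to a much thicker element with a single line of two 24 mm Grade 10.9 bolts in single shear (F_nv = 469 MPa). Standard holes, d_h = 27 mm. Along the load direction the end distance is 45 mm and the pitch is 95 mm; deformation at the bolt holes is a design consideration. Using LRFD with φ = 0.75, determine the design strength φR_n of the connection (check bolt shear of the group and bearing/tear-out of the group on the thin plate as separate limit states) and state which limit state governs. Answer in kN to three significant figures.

229 kN (bearing governs)

Bolt shear: A_b = π·24²/4 = 452.4 mm²; R_n = 469 × 452.4 × 2 × 1 / 1000 = 424.3 kN → 0.75 × 424.3 = 318 kN.
Bearing (1.2 l_c t F_u ≤ 2.4 d t F_u): upper limit = 2.4·24·8·400 / 1000 = 184.3 kN.
  Edge l_c = 45 − 27/2 = 31.5 → r_n = 121 kN; interior l_c = 95 − 27 = 68 → r_n = 184.3 kN.
  R_n,bearing = 1·121 + 1·184.3 = 305.3 kN → 0.75 × 305.3 = 229 kN.
Bearing governs: 229 kN.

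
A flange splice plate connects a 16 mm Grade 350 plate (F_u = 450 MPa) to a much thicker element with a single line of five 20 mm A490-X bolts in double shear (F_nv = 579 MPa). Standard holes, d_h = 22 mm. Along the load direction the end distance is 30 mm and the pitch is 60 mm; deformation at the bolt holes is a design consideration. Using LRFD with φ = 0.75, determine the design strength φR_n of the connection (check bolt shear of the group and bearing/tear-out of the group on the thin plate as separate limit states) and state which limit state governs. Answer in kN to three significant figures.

Bolt shear: A_b = π·20²/4 = 314.2 mm²; R_n = 579 × 314.2 × 5 × 2 / 1000 = 1819 kN → 0.75 × 1819 = 1360 kN.
Bearing (1.2 l_c t F_u ≤ 2.4 d t F_u): upper limit = 2.4·20·16·450 / 1000 = 345.6 kN.
  Edge l_c = 30 − 22/2 = 19 → r_n = 164.2 kN; interior l_c = 60 − 22 = 38 → r_n = 328.3 kN.
  R_n,bearing = 1·164.2 + 4·328.3 = 1477 kN → 0.75 × 1477 = 1110 kN.
Bearing governs: 1110 kN.

1110 kN (bearing governs)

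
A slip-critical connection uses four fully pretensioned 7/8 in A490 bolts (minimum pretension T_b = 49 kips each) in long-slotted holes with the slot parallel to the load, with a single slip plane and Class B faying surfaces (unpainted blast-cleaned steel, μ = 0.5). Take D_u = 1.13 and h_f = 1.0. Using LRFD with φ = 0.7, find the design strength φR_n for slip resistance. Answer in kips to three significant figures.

R_n = μ · D_u · h_f · T_b · n_s · n_b = 0.5 × 1.13 × 1.0 × 49 × 1 × 4 = 110.7 kips.
Design strength φR_n = 0.7 × 110.7 = 77.5 kips.

77.5 kips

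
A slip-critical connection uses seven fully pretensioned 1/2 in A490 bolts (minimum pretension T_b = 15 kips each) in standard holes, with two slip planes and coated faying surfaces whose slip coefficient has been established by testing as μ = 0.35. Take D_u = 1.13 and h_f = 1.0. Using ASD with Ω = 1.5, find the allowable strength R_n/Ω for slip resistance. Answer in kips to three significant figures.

55.4 kips

R_n = μ · D_u · h_f · T_b · n_s · n_b = 0.35 × 1.13 × 1.0 × 15 × 2 × 7 = 83.05 kips.
Allowable strength R_n/Ω = 83.05 / 1.5 = 55.4 kips.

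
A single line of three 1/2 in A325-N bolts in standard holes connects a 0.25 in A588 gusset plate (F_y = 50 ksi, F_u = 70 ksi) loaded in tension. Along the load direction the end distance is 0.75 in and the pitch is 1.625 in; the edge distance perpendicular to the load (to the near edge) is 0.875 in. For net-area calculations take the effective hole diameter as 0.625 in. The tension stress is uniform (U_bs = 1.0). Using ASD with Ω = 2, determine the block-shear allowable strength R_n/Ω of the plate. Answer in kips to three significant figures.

Shear plane L_v = 0.75 + 2·1.625 = 4 in; A_gv = 4 × 0.25 = 1 in².
A_nv = (4 − 2.5·0.625) × 0.25 = 0.6094 in².
A_nt = (0.875 − 0.5·0.625) × 0.25 = 0.1406 in².
0.6 F_u A_nv = 25.59 kips; 0.6 F_y A_gv = 30 kips → shear rupture governs the shear term.
R_n = 25.59 + 1.0 × 70 × 0.1406 = 35.44 kips.
Allowable strength R_n/Ω = 35.44 / 2 = 17.7 kips.

17.7 kips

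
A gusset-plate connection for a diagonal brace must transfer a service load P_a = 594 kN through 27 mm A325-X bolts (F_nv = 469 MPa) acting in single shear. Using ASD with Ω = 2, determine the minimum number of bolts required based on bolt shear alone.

5 bolts

A_b = π·27²/4 = 572.6 mm².
Per-bolt allowable strength R_n/Ω = 469 × 572.6 × 1 / 1000 / 2 = 134.3 kN.
n ≥ 594 / 134.3 = 4.424 → use 5 bolts.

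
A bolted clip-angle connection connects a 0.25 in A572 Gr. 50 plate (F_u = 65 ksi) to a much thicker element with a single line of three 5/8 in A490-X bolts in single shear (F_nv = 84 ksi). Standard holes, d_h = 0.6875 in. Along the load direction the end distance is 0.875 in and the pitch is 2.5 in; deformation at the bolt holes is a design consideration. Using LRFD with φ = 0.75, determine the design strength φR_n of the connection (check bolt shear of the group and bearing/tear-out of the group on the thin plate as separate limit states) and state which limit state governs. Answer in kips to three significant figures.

Bolt shear: A_b = π·0.625²/4 = 0.3068 in²; R_n = 84 × 0.3068 × 3 × 1 = 77.31 kips → 0.75 × 77.31 = 58 kips.
Bearing (1.2 l_c t F_u ≤ 2.4 d t F_u): upper limit = 2.4·0.625·0.25·65 = 24.38 kips.
  Edge l_c = 0.875 − 0.6875/2 = 0.5312 → r_n = 10.36 kips; interior l_c = 2.5 − 0.6875 = 1.812 → r_n = 24.38 kips.
  R_n,bearing = 1·10.36 + 2·24.38 = 59.11 kips → 0.75 × 59.11 = 44.3 kips.
Bearing governs: 44.3 kips.

44.3 kips (bearing governs)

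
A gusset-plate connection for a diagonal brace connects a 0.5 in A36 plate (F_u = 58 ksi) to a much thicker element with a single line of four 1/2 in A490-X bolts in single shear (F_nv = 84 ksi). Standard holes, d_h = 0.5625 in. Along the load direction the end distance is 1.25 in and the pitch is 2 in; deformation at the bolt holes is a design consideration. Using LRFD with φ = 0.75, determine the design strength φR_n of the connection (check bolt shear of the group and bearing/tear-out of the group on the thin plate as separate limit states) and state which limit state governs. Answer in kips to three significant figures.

Bolt shear: A_b = π·0.5²/4 = 0.1963 in²; R_n = 84 × 0.1963 × 4 × 1 = 65.97 kips → 0.75 × 65.97 = 49.5 kips.
Bearing (1.2 l_c t F_u ≤ 2.4 d t F_u): upper limit = 2.4·0.5·0.5·58 = 34.8 kips.
  Edge l_c = 1.25 − 0.5625/2 = 0.9688 → r_n = 33.71 kips; interior l_c = 2 − 0.5625 = 1.438 → r_n = 34.8 kips.
  R_n,bearing = 1·33.71 + 3·34.8 = 138.1 kips → 0.75 × 138.1 = 104 kips.
Bolt shear governs: 49.5 kips.

49.5 kips (bolt shear governs)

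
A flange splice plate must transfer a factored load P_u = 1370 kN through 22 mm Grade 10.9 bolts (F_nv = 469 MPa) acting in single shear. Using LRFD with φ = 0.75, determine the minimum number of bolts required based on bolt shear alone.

A_b = π·22²/4 = 380.1 mm².
Per-bolt design strength φR_n = 0.75 × 469 × 380.1 × 1 / 1000 = 133.7 kN.
n ≥ 1370 / 133.7 = 10.25 → use 11 bolts.

11 bolts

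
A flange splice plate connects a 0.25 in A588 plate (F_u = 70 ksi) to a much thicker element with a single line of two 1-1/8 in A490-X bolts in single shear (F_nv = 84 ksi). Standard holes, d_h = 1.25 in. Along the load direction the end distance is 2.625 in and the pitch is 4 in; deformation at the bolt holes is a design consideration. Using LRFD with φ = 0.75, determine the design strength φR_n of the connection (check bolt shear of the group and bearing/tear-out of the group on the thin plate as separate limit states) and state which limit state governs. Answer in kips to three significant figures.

Bolt shear: A_b = π·1.125²/4 = 0.994 in²; R_n = 84 × 0.994 × 2 × 1 = 167 kips → 0.75 × 167 = 125 kips.
Bearing (1.2 l_c t F_u ≤ 2.4 d t F_u): upper limit = 2.4·1.125·0.25·70 = 47.25 kips.
  Edge l_c = 2.625 − 1.25/2 = 2 → r_n = 42 kips; interior l_c = 4 − 1.25 = 2.75 → r_n = 47.25 kips.
  R_n,bearing = 1·42 + 1·47.25 = 89.25 kips → 0.75 × 89.25 = 66.9 kips.
Bearing governs: 66.9 kips.

66.9 kips (bearing governs)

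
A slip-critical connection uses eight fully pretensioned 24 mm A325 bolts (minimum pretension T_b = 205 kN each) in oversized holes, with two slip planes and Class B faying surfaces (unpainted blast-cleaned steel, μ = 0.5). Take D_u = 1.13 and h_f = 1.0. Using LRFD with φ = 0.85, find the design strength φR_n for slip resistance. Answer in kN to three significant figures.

R_n = μ · D_u · h_f · T_b · n_s · n_b = 0.5 × 1.13 × 1.0 × 205 × 2 × 8 = 1853 kN.
Design strength φR_n = 0.85 × 1853 = 1580 kN.

1580 kN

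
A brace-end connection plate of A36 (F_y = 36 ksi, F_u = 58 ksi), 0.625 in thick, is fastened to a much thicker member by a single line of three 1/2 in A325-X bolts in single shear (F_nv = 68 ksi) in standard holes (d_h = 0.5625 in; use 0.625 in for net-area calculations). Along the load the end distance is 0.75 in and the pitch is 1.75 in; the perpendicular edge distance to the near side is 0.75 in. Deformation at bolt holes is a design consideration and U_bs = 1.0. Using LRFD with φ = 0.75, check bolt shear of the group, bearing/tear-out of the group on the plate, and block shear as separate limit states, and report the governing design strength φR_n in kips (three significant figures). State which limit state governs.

Bolt shear: A_b = π·0.5²/4 = 0.1963 in²; R_n = 68 × 0.1963 × 3 × 1 = 40.06 kips → 0.75 × 40.06 = 30 kips.
Bearing: edge l_c = 0.4688, r_n = 20.39 kips; interior l_c = 1.188, r_n = 43.5 kips; R_n = 20.39 + 2·43.5 = 107.4 kips → 80.5 kips.
Block shear: A_gv = 2.656, A_nv = 1.68, A_nt = 0.2734 in²; R_n = min(0.6F_uA_nv, 0.6F_yA_gv) + U_bs·F_u·A_nt = 73.23 kips → 54.9 kips.
Bolt shear governs: 30 kips.

30 kips (bolt shear governs)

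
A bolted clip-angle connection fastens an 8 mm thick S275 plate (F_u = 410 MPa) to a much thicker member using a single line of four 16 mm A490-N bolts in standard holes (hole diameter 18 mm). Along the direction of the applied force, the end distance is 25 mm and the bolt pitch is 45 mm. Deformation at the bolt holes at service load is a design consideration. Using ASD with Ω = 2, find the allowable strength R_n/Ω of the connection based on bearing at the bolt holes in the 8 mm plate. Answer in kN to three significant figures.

Per bolt r_n = 1.2 l_c t F_u ≤ 2.4 d t F_u; upper limit = 2.4 × 16 × 8 × 410 / 1000 = 126 kN.
Edge bolt: l_c = 25 − 18/2 = 16 mm → 1.2 × 16 × 8 × 410 / 1000 = 62.98 → r_n = 62.98 kN.
Interior bolts: l_c = 45 − 18 = 27 mm → 1.2 × 27 × 8 × 410 / 1000 = 106.3 → r_n = 106.3 kN.
R_n = 1 × 62.98 + 3 × 106.3 = 381.8 kN.
Allowable strength R_n/Ω = 381.8 / 2 = 191 kN.

191 kN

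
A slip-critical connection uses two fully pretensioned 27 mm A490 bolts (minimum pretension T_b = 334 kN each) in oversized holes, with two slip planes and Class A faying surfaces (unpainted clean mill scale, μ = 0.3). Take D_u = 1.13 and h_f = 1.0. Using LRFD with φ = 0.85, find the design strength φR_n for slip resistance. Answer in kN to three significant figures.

385 kN

R_n = μ · D_u · h_f · T_b · n_s · n_b = 0.3 × 1.13 × 1.0 × 334 × 2 × 2 = 452.9 kN.
Design strength φR_n = 0.85 × 452.9 = 385 kN.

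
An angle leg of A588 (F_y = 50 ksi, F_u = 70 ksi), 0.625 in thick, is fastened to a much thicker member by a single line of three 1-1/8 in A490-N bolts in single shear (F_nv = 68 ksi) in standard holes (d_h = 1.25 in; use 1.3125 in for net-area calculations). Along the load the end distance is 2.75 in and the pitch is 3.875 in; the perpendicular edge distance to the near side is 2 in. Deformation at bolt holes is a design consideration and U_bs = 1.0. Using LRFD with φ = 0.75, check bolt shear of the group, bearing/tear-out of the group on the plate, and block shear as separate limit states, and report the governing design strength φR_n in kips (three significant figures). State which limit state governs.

152 kips (bolt shear governs)

Bolt shear: A_b = π·1.125²/4 = 0.994 in²; R_n = 68 × 0.994 × 3 × 1 = 202.8 kips → 0.75 × 202.8 = 152 kips.
Bearing: edge l_c = 2.125, r_n = 111.6 kips; interior l_c = 2.625, r_n = 118.1 kips; R_n = 111.6 + 2·118.1 = 347.8 kips → 261 kips.
Block shear: A_gv = 6.562, A_nv = 4.512, A_nt = 0.8398 in²; R_n = min(0.6F_uA_nv, 0.6F_yA_gv) + U_bs·F_u·A_nt = 248.3 kips → 186 kips.
Bolt shear governs: 152 kips.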